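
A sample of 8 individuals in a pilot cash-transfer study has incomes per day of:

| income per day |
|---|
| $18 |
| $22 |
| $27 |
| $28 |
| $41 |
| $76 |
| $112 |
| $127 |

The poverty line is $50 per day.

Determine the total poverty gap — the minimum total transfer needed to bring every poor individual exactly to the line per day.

Poor units: $18, $22, $27, $28, $41 (q = 5 of N = 8).
Individual gaps: 50−18 = 32; 50−22 = 28; 50−27 = 23; 50−28 = 22; 50−41 = 9.
Aggregate gap = $114.

$114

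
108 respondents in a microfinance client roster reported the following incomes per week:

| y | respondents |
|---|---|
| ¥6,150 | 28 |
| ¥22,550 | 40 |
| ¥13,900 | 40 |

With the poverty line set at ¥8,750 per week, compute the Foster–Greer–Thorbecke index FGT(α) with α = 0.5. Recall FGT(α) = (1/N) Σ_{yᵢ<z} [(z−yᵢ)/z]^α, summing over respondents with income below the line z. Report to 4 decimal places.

0.1413

Incomes under z: 28×¥6,150 (q = 28 of N = 108).
Relative gaps: (8750−6150)/8750 = 0.2971 (×28).
Raised to α = 0.5: 0.54511 (×28).
Sum = 15.263027; FGT(0.5) = 15.263027 / 108 = 0.1413.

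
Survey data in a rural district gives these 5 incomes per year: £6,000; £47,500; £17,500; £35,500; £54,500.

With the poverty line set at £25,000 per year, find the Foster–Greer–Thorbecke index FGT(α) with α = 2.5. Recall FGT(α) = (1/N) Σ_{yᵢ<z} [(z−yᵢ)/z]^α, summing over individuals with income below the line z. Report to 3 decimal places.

Poor units: £6,000, £17,500 (q = 2 of N = 5).
Normalized shortfalls: (25000−6000)/25000 = 0.7600; (25000−17500)/25000 = 0.3000.
Raised to α = 2.5: 0.50354; 0.04930.
Sum = 0.552835; FGT(2.5) = 0.552835 / 5 = 0.111.

0.111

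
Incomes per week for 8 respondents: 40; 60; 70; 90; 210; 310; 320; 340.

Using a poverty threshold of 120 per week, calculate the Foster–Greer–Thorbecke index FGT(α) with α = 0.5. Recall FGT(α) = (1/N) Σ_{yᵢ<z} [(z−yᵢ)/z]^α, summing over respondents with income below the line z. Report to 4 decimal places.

0.3336

Incomes under z: 40, 60, 70, 90 (q = 4 of N = 8).
Gap ratios (z−y)/z: (120−40)/120 = 0.6667; (120−60)/120 = 0.5000; (120−70)/120 = 0.4167; (120−90)/120 = 0.2500.
Raised to α = 0.5: 0.81650; 0.70711; 0.64550; 0.50000.
Sum = 2.669101; FGT(0.5) = 2.669101 / 8 = 0.3336.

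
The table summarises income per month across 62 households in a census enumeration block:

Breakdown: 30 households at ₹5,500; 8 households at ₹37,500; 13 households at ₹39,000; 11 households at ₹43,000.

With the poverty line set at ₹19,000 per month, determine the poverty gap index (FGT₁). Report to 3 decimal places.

0.344

Below the line: 30×₹5,500 (q = 30 of N = 62).
Gap ratios (z−y)/z: (19000−5500)/19000 = 0.7105 (×30).
Σ = 21.315789. Dividing by the full population N = 62 gives P₁ = 0.344.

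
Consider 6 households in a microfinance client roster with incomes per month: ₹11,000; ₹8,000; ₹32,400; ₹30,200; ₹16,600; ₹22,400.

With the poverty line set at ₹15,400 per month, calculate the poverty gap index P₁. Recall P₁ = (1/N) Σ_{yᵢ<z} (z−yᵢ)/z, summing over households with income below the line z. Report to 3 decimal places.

0.128

Below the line: ₹8,000, ₹11,000 (q = 2 of N = 6).
Gap ratios (z−y)/z: (15400−8000)/15400 = 0.4805; (15400−11000)/15400 = 0.2857.
Σ = 0.766234. Dividing by the full population N = 6 gives P₁ = 0.128.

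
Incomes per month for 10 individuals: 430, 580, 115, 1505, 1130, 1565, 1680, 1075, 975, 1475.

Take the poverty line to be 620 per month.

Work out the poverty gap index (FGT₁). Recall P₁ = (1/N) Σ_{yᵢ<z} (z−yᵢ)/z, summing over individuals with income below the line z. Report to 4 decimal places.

Below z: 115, 430, 580 (q = 3 of N = 10).
Relative gaps: (620−115)/620 = 0.8145; (620−430)/620 = 0.3065; (620−580)/620 = 0.0645.
Σ = 1.185484. Dividing by the full population N = 10 gives P₁ = 0.1185.

0.1185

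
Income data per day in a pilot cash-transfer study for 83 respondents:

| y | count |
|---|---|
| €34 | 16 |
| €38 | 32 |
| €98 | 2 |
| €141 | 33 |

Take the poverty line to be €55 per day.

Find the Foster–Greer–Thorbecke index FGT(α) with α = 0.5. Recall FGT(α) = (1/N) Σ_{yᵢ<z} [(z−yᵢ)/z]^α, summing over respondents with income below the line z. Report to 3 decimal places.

Below z: 16×€34, 32×€38 (q = 48 of N = 83).
Gap ratios (z−y)/z: (55−34)/55 = 0.3818 (×16); (55−38)/55 = 0.3091 (×32).
Raised to α = 0.5: 0.61791 (×16); 0.55596 (×32).
Sum = 27.677332; FGT(0.5) = 27.677332 / 83 = 0.333.

0.333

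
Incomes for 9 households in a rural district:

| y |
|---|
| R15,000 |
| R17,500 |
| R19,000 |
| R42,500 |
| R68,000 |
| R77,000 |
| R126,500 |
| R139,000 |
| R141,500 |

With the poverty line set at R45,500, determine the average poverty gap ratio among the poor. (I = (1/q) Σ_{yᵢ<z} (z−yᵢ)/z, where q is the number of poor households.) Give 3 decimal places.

0.484

Below the line: R15,000, R17,500, R19,000, R42,500 (q = 4 of N = 9).
Shortfall ratios (z−y)/z: 0.6703, 0.6154, 0.5824, 0.0659; sum = 1.934066.
The income-gap ratio divides by q (the poor only): 1.934066 / 4 = 0.484.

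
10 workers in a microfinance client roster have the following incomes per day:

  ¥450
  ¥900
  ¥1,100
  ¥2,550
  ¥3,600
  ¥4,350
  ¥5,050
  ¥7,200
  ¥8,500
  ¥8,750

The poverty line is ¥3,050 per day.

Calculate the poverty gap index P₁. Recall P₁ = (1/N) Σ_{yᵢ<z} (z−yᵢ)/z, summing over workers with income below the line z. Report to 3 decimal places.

Below the line: ¥450, ¥900, ¥1,100, ¥2,550 (q = 4 of N = 10).
Gap ratios (z−y)/z: (3050−450)/3050 = 0.8525; (3050−900)/3050 = 0.7049; (3050−1100)/3050 = 0.6393; (3050−2550)/3050 = 0.1639.
Σ = 2.360656. Dividing by the full population N = 10 gives P₁ = 0.236.

0.236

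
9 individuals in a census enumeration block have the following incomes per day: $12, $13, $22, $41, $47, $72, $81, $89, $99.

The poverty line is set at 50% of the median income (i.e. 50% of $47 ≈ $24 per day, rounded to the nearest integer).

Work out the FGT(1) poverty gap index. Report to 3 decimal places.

Incomes under z: $12, $13, $22 (q = 3 of N = 9).
Shortfall ratios: (24−12)/24 = 0.5000; (24−13)/24 = 0.4583; (24−22)/24 = 0.0833.
Σ = 1.041667. Dividing by the full population N = 9 gives P₁ = 0.116.

0.116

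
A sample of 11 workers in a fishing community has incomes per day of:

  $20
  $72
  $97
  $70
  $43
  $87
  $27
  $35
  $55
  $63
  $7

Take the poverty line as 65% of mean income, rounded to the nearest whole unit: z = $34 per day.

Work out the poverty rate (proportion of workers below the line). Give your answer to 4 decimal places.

0.2727

3 of the 11 workers have income below $34.
H = 3/11 = 0.2727.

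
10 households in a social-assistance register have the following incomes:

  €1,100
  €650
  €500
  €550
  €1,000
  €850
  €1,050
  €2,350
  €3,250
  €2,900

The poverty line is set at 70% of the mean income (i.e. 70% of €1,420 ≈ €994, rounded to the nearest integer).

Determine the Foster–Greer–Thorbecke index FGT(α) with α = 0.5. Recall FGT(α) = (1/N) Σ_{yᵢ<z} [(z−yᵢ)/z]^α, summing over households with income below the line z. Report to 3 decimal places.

Incomes under z: €500, €550, €650, €850 (q = 4 of N = 10).
Normalized shortfalls: (994−500)/994 = 0.4970; (994−550)/994 = 0.4467; (994−650)/994 = 0.3461; (994−850)/994 = 0.1449.
Raised to α = 0.5: 0.70497; 0.66834; 0.58828; 0.38062.
Sum = 2.342210; FGT(0.5) = 2.342210 / 10 = 0.234.

0.234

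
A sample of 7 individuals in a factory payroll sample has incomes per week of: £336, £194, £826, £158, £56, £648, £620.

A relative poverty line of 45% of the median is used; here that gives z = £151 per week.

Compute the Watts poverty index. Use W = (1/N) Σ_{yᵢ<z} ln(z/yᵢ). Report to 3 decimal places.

0.142

Below z: £56 (q = 1 of N = 7).
Log shortfalls: ln(151/56) = 0.9919.
W = 0.991928 / 7 = 0.142.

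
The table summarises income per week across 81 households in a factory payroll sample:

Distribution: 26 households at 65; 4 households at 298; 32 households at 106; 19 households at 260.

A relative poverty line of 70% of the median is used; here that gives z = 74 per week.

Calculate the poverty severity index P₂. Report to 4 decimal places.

Below the line: 26×65 (q = 26 of N = 81).
Relative gaps: (74−65)/74 = 0.1216 (×26).
Squared: 0.0148 (×26).
Sum = 0.384587; P₂ = 0.384587 / 81 = 0.0047.

0.0047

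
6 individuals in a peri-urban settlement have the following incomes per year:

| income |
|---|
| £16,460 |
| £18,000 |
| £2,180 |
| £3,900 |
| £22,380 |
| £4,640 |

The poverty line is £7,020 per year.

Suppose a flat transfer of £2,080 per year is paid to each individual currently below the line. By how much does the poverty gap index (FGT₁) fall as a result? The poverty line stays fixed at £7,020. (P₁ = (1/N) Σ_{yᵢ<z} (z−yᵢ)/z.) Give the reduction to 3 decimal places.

0.148

Before: below the line — £2,180, £3,900, £4,640; poverty gap index (FGT₁) = 0.24549.
After the £2,080 transfer: below the line — £4,260, £5,980, £6,720; poverty gap index (FGT₁) = 0.09734.
Reduction = 0.24549 − 0.09734 = 0.148.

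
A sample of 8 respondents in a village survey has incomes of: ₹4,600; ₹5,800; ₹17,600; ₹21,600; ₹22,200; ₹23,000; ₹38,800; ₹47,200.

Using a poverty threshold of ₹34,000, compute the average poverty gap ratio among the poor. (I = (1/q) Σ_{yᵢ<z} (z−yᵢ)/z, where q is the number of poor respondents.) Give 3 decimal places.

Below the line: ₹4,600, ₹5,800, ₹17,600, ₹21,600, ₹22,200, ₹23,000 (q = 6 of N = 8).
Relative gaps: 0.8647, 0.8294, 0.4824, 0.3647, 0.3471, 0.3235; sum = 3.211765.
I averages over the q = 6 poor units only: 3.211765 / 6 = 0.535.

0.535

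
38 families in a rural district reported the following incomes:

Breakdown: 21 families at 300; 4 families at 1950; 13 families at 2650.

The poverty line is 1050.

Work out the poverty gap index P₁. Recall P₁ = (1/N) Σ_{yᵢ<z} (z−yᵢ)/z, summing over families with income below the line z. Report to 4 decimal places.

0.3947

Poor units: 21×300 (q = 21 of N = 38).
Gap ratios (z−y)/z: (1050−300)/1050 = 0.7143 (×21).
Σ = 15.000000. Dividing by the full population N = 38 gives P₁ = 0.3947.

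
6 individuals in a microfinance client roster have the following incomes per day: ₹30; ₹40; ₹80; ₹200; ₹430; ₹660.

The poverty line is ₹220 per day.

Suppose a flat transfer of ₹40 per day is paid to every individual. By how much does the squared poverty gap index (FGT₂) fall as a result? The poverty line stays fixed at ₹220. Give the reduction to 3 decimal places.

0.125

Before: below the line — ₹30, ₹40, ₹80, ₹200; squared poverty gap index (FGT₂) = 0.30475.
After the ₹40 transfer: below the line — ₹70, ₹80, ₹120; squared poverty gap index (FGT₂) = 0.17941.
Reduction = 0.30475 − 0.17941 = 0.125.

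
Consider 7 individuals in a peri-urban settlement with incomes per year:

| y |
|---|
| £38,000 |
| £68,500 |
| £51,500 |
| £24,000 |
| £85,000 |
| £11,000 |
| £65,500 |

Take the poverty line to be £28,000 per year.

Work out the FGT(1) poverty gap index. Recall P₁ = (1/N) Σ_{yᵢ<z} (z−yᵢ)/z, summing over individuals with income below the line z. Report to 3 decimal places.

0.107

Poor units: £11,000, £24,000 (q = 2 of N = 7).
Shortfall ratios: (28000−11000)/28000 = 0.6071; (28000−24000)/28000 = 0.1429.
Σ = 0.750000. Dividing by the full population N = 7 gives P₁ = 0.107.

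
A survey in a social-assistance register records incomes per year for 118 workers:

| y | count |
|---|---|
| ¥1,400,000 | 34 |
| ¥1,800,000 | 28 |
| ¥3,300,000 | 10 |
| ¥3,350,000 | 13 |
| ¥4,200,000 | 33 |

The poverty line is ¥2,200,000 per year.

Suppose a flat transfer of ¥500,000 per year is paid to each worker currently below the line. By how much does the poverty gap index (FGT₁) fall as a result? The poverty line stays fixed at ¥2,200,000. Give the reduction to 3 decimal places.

Before: below the line — 34×¥1,400,000, 28×¥1,800,000; poverty gap index (FGT₁) = 0.14792.
After the ¥500,000 transfer: below the line — 34×¥1,900,000; poverty gap index (FGT₁) = 0.03929.
Reduction = 0.14792 − 0.03929 = 0.109.

0.109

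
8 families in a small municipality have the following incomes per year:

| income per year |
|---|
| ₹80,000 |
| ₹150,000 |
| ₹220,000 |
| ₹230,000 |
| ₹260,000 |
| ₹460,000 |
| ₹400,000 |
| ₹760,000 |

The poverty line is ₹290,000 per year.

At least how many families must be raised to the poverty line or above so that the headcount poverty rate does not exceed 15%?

Currently q = 5 of N = 8 are below the line (H = 0.625).
A headcount ratio of at most 15% allows at most ⌊0.15 × 8⌋ = 1 poor families.
So at least 5 − 1 = 4 must be lifted.

4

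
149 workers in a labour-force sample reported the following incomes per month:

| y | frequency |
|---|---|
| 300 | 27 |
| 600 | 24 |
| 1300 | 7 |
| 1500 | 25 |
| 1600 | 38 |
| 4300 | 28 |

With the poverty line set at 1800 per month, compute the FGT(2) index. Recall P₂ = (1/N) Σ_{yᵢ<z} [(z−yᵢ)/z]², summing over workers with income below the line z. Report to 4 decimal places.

Below z: 27×300, 24×600, 7×1300, 25×1500, 38×1600 (q = 121 of N = 149).
Gap ratios (z−y)/z: (1800−300)/1800 = 0.8333 (×27); (1800−600)/1800 = 0.6667 (×24); (1800−1300)/1800 = 0.2778 (×7); (1800−1500)/1800 = 0.1667 (×25); (1800−1600)/1800 = 0.1111 (×38).
Squared: 0.6944 (×27); 0.4444 (×24); 0.0772 (×7); 0.0278 (×25); 0.0123 (×38).
Sum = 31.120370; P₂ = 31.120370 / 149 = 0.2089.

0.2089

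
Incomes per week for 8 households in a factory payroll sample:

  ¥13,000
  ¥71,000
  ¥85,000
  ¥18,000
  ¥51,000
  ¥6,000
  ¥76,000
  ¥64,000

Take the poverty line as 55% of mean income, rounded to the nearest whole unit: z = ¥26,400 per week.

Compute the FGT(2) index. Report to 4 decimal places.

Below the line: ¥6,000, ¥13,000, ¥18,000 (q = 3 of N = 8).
Normalized shortfalls: (26400−6000)/26400 = 0.7727; (26400−13000)/26400 = 0.5076; (26400−18000)/26400 = 0.3182.
Squared: 0.5971; 0.2576; 0.1012.
Sum = 0.955980; P₂ = 0.955980 / 8 = 0.1195.

0.1195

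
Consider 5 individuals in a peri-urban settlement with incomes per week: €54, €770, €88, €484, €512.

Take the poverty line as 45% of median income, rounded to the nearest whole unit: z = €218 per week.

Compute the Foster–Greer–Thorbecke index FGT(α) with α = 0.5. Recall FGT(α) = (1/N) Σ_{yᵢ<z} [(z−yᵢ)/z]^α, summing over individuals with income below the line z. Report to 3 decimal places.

0.328

Below z: €54, €88 (q = 2 of N = 5).
Relative gaps: (218−54)/218 = 0.7523; (218−88)/218 = 0.5963.
Raised to α = 0.5: 0.86735; 0.77222.
Sum = 1.639573; FGT(0.5) = 1.639573 / 5 = 0.328.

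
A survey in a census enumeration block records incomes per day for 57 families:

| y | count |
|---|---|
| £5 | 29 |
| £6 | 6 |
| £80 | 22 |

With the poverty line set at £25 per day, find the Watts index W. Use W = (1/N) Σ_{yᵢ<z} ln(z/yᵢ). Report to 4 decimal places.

Incomes under z: 29×£5, 6×£6 (q = 35 of N = 57).
Log gaps: ln(25/5) = 1.6094 (×29); ln(25/6) = 1.4271 (×6).
W = 55.236398 / 57 = 0.9691.

0.9691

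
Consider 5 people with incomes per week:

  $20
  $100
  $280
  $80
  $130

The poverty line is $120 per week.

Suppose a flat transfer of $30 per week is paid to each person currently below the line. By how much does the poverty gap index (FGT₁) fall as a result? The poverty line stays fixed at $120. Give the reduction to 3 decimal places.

Before: below the line — $20, $80, $100; poverty gap index (FGT₁) = 0.26667.
After the $30 transfer: below the line — $50, $110; poverty gap index (FGT₁) = 0.13333.
Reduction = 0.26667 − 0.13333 = 0.133.

0.133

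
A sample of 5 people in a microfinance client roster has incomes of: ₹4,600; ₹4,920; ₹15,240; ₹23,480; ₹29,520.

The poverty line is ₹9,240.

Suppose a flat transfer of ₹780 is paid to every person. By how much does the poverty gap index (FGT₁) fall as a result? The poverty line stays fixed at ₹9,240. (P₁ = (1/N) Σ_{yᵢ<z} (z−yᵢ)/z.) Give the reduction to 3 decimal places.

0.034

Before: below the line — ₹4,600, ₹4,920; poverty gap index (FGT₁) = 0.19394.
After the ₹780 transfer: below the line — ₹5,380, ₹5,700; poverty gap index (FGT₁) = 0.16017.
Reduction = 0.19394 − 0.16017 = 0.034.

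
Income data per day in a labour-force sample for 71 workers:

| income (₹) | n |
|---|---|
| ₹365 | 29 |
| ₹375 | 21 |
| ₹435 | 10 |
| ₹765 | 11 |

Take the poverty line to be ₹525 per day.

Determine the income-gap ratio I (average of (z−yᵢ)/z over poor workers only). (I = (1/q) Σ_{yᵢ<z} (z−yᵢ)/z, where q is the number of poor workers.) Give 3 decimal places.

Below z: 29×₹365, 21×₹375, 10×₹435 (q = 60 of N = 71).
Shortfall ratios (z−y)/z: 0.3048 (×29), 0.2857 (×21), 0.1714 (×10); sum = 16.552381.
I averages over the q = 60 poor units only: 16.552381 / 60 = 0.276.

0.276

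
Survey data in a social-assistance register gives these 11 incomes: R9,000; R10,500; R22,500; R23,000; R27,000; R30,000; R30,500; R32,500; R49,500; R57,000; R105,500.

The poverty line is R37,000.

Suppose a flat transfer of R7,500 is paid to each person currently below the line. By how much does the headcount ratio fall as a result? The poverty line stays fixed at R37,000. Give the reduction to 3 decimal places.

0.273

Before: below the line — R9,000, R10,500, R22,500, R23,000, R27,000, R30,000, R30,500, R32,500; headcount ratio = 0.72727.
After the R7,500 transfer: below the line — R16,500, R18,000, R30,000, R30,500, R34,500; headcount ratio = 0.45455.
Reduction = 0.72727 − 0.45455 = 0.273.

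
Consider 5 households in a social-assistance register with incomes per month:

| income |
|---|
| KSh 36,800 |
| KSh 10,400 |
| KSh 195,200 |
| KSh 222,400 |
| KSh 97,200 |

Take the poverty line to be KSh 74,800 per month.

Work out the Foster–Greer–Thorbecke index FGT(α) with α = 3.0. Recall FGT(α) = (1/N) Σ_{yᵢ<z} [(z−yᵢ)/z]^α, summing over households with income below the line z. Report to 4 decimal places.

0.1539

Below the line: KSh 10,400, KSh 36,800 (q = 2 of N = 5).
Relative gaps: (74800−10400)/74800 = 0.8610; (74800−36800)/74800 = 0.5080.
Raised to α = 3.0: 0.63819; 0.13111.
Sum = 0.769307; FGT(3.0) = 0.769307 / 5 = 0.1539.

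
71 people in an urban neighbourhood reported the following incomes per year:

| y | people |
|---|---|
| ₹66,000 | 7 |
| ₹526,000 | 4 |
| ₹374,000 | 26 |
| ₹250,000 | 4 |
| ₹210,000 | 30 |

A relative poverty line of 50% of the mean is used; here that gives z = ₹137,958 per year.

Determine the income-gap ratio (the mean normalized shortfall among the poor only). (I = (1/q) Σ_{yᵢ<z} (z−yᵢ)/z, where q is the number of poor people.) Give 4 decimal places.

0.5216

Incomes under z: 7×₹66,000 (q = 7 of N = 71).
Shortfall ratios (z−y)/z: 0.5216 (×7); sum = 3.651155.
The income-gap ratio divides by q (the poor only): 3.651155 / 7 = 0.5216.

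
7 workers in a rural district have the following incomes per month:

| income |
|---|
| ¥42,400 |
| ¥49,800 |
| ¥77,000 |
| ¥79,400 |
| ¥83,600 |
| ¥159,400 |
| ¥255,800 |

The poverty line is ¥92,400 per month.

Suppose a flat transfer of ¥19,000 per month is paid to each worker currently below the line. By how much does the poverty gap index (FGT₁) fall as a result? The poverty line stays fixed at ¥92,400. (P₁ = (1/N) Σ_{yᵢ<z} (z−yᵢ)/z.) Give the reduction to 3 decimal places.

Before: below the line — ¥42,400, ¥49,800, ¥77,000, ¥79,400, ¥83,600; poverty gap index (FGT₁) = 0.20068.
After the ¥19,000 transfer: below the line — ¥61,400, ¥68,800; poverty gap index (FGT₁) = 0.08442.
Reduction = 0.20068 − 0.08442 = 0.116.

0.116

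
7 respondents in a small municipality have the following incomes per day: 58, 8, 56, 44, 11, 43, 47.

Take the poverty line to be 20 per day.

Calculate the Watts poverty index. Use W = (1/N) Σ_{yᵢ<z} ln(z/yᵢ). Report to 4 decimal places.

0.2163

Below z: 8, 11 (q = 2 of N = 7).
Log shortfalls: ln(20/8) = 0.9163; ln(20/11) = 0.5978.
W = 1.514128 / 7 = 0.2163.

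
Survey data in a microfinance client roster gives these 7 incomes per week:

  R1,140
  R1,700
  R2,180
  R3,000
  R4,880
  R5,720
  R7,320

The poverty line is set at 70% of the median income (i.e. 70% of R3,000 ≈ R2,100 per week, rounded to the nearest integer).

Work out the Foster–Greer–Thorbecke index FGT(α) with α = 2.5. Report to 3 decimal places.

Below the line: R1,140, R1,700 (q = 2 of N = 7).
Shortfall ratios: (2100−1140)/2100 = 0.4571; (2100−1700)/2100 = 0.1905.
Raised to α = 2.5: 0.14130; 0.01583.
Sum = 0.157130; FGT(2.5) = 0.157130 / 7 = 0.022.

0.022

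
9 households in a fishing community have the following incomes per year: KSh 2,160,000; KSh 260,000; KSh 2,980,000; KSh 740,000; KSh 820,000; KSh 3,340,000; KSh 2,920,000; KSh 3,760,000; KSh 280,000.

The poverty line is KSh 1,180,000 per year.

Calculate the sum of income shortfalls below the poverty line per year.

KSh 2,620,000

Below the line: KSh 260,000, KSh 280,000, KSh 740,000, KSh 820,000 (q = 4 of N = 9).
Individual gaps: 1180000−260000 = 920000; 1180000−280000 = 900000; 1180000−740000 = 440000; 1180000−820000 = 360000.
Aggregate gap = KSh 2,620,000.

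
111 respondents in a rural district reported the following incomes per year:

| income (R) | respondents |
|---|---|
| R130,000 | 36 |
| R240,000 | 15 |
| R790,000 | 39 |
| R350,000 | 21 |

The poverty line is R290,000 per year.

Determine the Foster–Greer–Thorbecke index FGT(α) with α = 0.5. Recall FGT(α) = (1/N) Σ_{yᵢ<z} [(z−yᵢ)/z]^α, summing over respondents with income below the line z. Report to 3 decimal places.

0.297

Below z: 36×R130,000, 15×R240,000 (q = 51 of N = 111).
Gap ratios (z−y)/z: (290000−130000)/290000 = 0.5517 (×36); (290000−240000)/290000 = 0.1724 (×15).
Raised to α = 0.5: 0.74278 (×36); 0.41523 (×15).
Sum = 32.968540; FGT(0.5) = 32.968540 / 111 = 0.297.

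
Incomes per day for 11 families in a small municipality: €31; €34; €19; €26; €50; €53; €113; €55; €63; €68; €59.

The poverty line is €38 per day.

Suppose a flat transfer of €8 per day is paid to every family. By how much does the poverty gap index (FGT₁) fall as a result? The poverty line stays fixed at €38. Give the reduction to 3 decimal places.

0.065

Before: below the line — €19, €26, €31, €34; poverty gap index (FGT₁) = 0.10048.
After the €8 transfer: below the line — €27, €34; poverty gap index (FGT₁) = 0.03589.
Reduction = 0.10048 − 0.03589 = 0.065.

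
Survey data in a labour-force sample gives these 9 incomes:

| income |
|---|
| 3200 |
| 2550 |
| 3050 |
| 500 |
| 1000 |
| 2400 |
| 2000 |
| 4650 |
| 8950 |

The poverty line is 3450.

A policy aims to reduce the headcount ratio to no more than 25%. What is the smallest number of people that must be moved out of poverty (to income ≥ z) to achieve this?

5

Currently q = 7 of N = 9 are below the line (H = 0.778).
A headcount ratio of at most 25% allows at most ⌊0.25 × 9⌋ = 2 poor people.
So at least 7 − 2 = 5 must be lifted.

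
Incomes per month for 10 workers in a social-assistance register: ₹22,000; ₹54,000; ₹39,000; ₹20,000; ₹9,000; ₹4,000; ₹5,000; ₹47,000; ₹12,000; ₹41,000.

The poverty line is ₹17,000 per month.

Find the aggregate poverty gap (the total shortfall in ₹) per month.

Below z: ₹4,000, ₹5,000, ₹9,000, ₹12,000 (q = 4 of N = 10).
Individual gaps: 17000−4000 = 13000; 17000−5000 = 12000; 17000−9000 = 8000; 17000−12000 = 5000.
Aggregate gap = ₹38,000.

₹38,000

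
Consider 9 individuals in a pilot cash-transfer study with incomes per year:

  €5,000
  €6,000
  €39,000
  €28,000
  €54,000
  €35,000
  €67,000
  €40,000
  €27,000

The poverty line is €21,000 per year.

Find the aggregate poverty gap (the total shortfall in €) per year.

€31,000

Below the line: €5,000, €6,000 (q = 2 of N = 9).
Individual gaps: 21000−5000 = 16000; 21000−6000 = 15000.
Aggregate gap = €31,000.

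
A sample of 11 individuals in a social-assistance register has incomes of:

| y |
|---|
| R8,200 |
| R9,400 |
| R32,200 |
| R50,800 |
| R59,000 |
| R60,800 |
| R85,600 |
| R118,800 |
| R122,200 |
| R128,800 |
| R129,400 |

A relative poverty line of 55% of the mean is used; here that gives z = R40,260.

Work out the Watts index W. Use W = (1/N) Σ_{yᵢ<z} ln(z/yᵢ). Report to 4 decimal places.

Below the line: R8,200, R9,400, R32,200 (q = 3 of N = 11).
Log gaps: ln(40260/8200) = 1.5912; ln(40260/9400) = 1.4546; ln(40260/32200) = 0.2234.
W = 3.269265 / 11 = 0.2972.

0.2972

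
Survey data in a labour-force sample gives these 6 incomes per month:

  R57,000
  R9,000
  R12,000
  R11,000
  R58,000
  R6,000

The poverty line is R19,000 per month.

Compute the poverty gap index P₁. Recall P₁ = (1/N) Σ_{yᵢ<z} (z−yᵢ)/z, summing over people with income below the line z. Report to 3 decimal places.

Incomes under z: R6,000, R9,000, R11,000, R12,000 (q = 4 of N = 6).
Gap ratios (z−y)/z: (19000−6000)/19000 = 0.6842; (19000−9000)/19000 = 0.5263; (19000−11000)/19000 = 0.4211; (19000−12000)/19000 = 0.3684.
Σ = 2.000000. Dividing by the full population N = 6 gives P₁ = 0.333.

0.333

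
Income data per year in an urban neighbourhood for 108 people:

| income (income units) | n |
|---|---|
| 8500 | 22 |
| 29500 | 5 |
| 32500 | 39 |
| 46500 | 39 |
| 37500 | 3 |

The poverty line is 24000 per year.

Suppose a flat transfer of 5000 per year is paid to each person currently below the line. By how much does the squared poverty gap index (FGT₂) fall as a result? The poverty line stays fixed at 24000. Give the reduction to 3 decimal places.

0.046

Before: below the line — 22×8500; squared poverty gap index (FGT₂) = 0.08496.
After the 5000 transfer: below the line — 22×13500; squared poverty gap index (FGT₂) = 0.03899.
Reduction = 0.08496 − 0.03899 = 0.046.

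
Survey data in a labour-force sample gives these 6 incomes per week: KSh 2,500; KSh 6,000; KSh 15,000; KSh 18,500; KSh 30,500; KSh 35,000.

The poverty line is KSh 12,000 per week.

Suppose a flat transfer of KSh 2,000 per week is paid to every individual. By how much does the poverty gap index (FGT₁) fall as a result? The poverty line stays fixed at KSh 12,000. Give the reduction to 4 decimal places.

Before: below the line — KSh 2,500, KSh 6,000; poverty gap index (FGT₁) = 0.215278.
After the KSh 2,000 transfer: below the line — KSh 4,500, KSh 8,000; poverty gap index (FGT₁) = 0.159722.
Reduction = 0.215278 − 0.159722 = 0.0556.

0.0556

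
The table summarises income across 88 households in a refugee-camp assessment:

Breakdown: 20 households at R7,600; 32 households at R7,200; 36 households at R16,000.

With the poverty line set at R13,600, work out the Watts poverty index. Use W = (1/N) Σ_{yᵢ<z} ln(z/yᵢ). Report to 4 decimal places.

0.3635

Below z: 32×R7,200, 20×R7,600 (q = 52 of N = 88).
Log shortfalls: ln(13600/7200) = 0.6360 (×32); ln(13600/7600) = 0.5819 (×20).
W = 31.990071 / 88 = 0.3635.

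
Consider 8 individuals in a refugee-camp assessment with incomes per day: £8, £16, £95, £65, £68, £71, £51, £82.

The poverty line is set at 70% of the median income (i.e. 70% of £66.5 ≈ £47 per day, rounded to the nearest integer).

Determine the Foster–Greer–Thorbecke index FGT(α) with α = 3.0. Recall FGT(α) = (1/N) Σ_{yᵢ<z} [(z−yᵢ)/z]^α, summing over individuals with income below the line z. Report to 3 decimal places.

0.107

Below z: £8, £16 (q = 2 of N = 8).
Shortfall ratios: (47−8)/47 = 0.8298; (47−16)/47 = 0.6596.
Raised to α = 3.0: 0.57135; 0.28694.
Sum = 0.858288; FGT(3.0) = 0.858288 / 8 = 0.107.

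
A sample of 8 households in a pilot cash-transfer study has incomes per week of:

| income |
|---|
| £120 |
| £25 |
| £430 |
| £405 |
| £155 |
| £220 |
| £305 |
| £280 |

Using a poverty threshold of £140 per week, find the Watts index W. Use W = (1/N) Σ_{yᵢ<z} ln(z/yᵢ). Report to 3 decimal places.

0.235

Below z: £25, £120 (q = 2 of N = 8).
Log shortfalls: ln(140/25) = 1.7228; ln(140/120) = 0.1542.
W = 1.876917 / 8 = 0.235.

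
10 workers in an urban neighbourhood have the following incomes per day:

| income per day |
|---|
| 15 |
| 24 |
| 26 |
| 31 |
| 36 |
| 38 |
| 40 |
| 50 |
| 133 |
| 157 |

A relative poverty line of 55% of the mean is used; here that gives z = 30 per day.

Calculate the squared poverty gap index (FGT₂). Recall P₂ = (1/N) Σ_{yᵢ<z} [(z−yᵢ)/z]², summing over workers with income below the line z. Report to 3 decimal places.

0.031

Below z: 15, 24, 26 (q = 3 of N = 10).
Gap ratios (z−y)/z: (30−15)/30 = 0.5000; (30−24)/30 = 0.2000; (30−26)/30 = 0.1333.
Squared: 0.2500; 0.0400; 0.0178.
Sum = 0.307778; P₂ = 0.307778 / 10 = 0.031.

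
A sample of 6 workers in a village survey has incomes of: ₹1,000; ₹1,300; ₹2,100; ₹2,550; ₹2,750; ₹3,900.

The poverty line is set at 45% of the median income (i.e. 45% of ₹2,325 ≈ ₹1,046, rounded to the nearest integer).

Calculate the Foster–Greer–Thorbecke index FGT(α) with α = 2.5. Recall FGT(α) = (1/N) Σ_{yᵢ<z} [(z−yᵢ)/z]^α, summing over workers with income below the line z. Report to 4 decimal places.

Poor units: ₹1,000 (q = 1 of N = 6).
Relative gaps: (1046−1000)/1046 = 0.0440.
Raised to α = 2.5: 0.00041.
Sum = 0.000406; FGT(2.5) = 0.000406 / 6 = 0.0001.

0.0001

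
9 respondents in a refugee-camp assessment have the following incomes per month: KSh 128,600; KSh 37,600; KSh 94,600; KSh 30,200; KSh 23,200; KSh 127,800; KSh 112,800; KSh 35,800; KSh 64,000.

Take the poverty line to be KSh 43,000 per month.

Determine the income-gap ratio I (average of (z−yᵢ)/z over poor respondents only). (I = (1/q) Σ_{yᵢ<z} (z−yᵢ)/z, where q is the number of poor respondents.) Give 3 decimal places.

0.263

Below z: KSh 23,200, KSh 30,200, KSh 35,800, KSh 37,600 (q = 4 of N = 9).
Shortfall ratios (z−y)/z: 0.4605, 0.2977, 0.1674, 0.1256; sum = 1.051163.
I averages over the q = 4 poor units only: 1.051163 / 4 = 0.263.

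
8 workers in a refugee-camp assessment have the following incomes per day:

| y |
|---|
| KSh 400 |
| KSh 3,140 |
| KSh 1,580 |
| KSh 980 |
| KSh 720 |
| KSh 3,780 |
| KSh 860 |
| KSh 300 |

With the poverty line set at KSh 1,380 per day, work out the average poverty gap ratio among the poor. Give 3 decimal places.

0.528

Below z: KSh 300, KSh 400, KSh 720, KSh 860, KSh 980 (q = 5 of N = 8).
Shortfall ratios (z−y)/z: 0.7826, 0.7101, 0.4783, 0.3768, 0.2899; sum = 2.637681.
The income-gap ratio divides by q (the poor only): 2.637681 / 5 = 0.528.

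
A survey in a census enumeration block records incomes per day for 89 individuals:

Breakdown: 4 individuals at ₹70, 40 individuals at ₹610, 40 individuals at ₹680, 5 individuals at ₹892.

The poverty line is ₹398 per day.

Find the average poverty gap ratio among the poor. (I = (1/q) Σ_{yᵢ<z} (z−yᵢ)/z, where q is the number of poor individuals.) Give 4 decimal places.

0.8241

Poor units: 4×₹70 (q = 4 of N = 89).
Shortfall ratios (z−y)/z: 0.8241 (×4); sum = 3.296482.
The income-gap ratio divides by q (the poor only): 3.296482 / 4 = 0.8241.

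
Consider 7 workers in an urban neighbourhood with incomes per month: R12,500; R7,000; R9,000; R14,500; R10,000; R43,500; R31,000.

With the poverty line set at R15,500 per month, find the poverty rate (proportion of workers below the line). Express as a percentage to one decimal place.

71.4%

5 of the 7 workers have income below R15,500.
H = 5/7 = 71.4%.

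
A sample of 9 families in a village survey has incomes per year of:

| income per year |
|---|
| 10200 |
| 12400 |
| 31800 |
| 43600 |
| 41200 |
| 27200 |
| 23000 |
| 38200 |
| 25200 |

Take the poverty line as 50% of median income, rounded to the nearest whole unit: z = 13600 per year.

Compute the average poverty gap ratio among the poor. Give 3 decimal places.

Below z: 10200, 12400 (q = 2 of N = 9).
Relative gaps: 0.2500, 0.0882; sum = 0.338235.
The income-gap ratio divides by q (the poor only): 0.338235 / 2 = 0.169.

0.169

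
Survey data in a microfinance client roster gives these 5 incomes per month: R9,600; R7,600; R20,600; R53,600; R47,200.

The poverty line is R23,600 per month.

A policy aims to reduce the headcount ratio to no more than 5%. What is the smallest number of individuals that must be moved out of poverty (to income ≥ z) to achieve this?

3 of the 5 individuals are poor, so H = 3/5 = 0.600.
A headcount ratio of at most 5% allows at most ⌊0.05 × 5⌋ = 0 poor individuals.
So at least 3 − 0 = 3 must be lifted.

3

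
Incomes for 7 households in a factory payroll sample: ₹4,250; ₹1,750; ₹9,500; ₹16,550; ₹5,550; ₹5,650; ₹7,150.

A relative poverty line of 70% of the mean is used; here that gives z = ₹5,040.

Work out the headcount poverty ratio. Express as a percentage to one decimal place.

2 of the 7 households have income below ₹5,040.
H = 2/7 = 28.6%.

28.6%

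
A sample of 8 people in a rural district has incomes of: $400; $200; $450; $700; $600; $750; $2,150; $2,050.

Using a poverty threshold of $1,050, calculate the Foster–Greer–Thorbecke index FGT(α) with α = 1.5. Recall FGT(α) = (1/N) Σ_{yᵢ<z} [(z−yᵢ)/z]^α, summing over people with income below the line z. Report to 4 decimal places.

Below the line: $200, $400, $450, $600, $700, $750 (q = 6 of N = 8).
Shortfall ratios: (1050−200)/1050 = 0.8095; (1050−400)/1050 = 0.6190; (1050−450)/1050 = 0.5714; (1050−600)/1050 = 0.4286; (1050−700)/1050 = 0.3333; (1050−750)/1050 = 0.2857.
Raised to α = 1.5: 0.72836; 0.48706; 0.43196; 0.28057; 0.19245; 0.15272.
Sum = 2.273117; FGT(1.5) = 2.273117 / 8 = 0.2841.

0.2841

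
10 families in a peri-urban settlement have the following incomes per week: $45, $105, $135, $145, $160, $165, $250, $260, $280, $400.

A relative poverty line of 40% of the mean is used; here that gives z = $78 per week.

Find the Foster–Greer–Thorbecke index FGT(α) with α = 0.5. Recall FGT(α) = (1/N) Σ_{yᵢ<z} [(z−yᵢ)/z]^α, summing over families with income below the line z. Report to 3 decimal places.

Incomes under z: $45 (q = 1 of N = 10).
Gap ratios (z−y)/z: (78−45)/78 = 0.4231.
Raised to α = 0.5: 0.65044.
Sum = 0.650444; FGT(0.5) = 0.650444 / 10 = 0.065.

0.065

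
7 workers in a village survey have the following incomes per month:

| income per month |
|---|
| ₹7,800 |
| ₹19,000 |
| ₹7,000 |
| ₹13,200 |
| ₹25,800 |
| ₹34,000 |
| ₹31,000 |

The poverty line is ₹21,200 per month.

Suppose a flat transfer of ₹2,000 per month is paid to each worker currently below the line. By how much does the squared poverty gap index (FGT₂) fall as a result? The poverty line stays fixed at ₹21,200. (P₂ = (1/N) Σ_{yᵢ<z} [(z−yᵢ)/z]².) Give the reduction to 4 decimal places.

Before: below the line — ₹7,000, ₹7,800, ₹13,200, ₹19,000; squared poverty gap index (FGT₂) = 0.143048.
After the ₹2,000 transfer: below the line — ₹9,000, ₹9,800, ₹15,200, ₹21,000; squared poverty gap index (FGT₂) = 0.100074.
Reduction = 0.143048 − 0.100074 = 0.0430.

0.0430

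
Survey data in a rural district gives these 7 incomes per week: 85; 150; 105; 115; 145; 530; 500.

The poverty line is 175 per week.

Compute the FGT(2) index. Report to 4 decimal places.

0.0845

Poor units: 85, 105, 115, 145, 150 (q = 5 of N = 7).
Normalized shortfalls: (175−85)/175 = 0.5143; (175−105)/175 = 0.4000; (175−115)/175 = 0.3429; (175−145)/175 = 0.1714; (175−150)/175 = 0.1429.
Squared: 0.2645; 0.1600; 0.1176; 0.0294; 0.0204.
Sum = 0.591837; P₂ = 0.591837 / 7 = 0.0845.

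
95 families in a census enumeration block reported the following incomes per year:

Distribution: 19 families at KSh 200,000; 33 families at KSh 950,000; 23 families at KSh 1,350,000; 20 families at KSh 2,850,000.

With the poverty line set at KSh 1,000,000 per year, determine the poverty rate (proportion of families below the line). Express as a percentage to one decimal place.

54.7%

52 of the 95 families have income below KSh 1,000,000.
H = 52/95 = 54.7%.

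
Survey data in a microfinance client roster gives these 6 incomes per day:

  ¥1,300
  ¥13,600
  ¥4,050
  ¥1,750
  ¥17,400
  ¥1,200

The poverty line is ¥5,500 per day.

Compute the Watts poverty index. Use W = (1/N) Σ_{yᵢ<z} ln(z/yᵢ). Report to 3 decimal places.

Below z: ¥1,200, ¥1,300, ¥1,750, ¥4,050 (q = 4 of N = 6).
ln(z/y) terms: ln(5500/1200) = 1.5224; ln(5500/1300) = 1.4424; ln(5500/1750) = 1.1451; ln(5500/4050) = 0.3060.
W = 4.415974 / 6 = 0.736.

0.736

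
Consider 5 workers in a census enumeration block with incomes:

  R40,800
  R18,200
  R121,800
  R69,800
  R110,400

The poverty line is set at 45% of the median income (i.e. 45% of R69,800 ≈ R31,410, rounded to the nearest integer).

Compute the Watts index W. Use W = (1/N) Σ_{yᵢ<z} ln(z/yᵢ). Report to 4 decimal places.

Incomes under z: R18,200 (q = 1 of N = 5).
ln(z/y) terms: ln(31410/18200) = 0.5457.
W = 0.545705 / 5 = 0.1091.

0.1091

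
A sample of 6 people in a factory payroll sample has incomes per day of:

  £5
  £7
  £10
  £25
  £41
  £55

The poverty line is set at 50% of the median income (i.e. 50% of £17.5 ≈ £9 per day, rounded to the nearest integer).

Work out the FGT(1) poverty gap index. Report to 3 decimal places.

0.111

Poor units: £5, £7 (q = 2 of N = 6).
Relative gaps: (9−5)/9 = 0.4444; (9−7)/9 = 0.2222.
Σ = 0.666667. Dividing by the full population N = 6 gives P₁ = 0.111.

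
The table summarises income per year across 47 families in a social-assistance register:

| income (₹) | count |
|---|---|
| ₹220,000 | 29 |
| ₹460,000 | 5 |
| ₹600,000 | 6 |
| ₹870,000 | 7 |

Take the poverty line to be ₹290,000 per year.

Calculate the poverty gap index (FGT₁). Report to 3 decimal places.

Below the line: 29×₹220,000 (q = 29 of N = 47).
Gap ratios (z−y)/z: (290000−220000)/290000 = 0.2414 (×29).
Sum of shortfalls = 7.000000; P₁ averages over all N: 7.000000 / 47 = 0.149.

0.149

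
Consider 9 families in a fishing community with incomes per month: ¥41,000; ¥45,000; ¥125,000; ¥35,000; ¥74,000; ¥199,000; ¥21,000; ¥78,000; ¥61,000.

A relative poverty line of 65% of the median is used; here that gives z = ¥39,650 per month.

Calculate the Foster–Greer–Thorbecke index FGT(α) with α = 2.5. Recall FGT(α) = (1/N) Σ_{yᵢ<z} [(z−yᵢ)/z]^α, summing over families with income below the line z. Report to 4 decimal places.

Incomes under z: ¥21,000, ¥35,000 (q = 2 of N = 9).
Gap ratios (z−y)/z: (39650−21000)/39650 = 0.4704; (39650−35000)/39650 = 0.1173.
Raised to α = 2.5: 0.15174; 0.00471.
Sum = 0.156446; FGT(2.5) = 0.156446 / 9 = 0.0174.

0.0174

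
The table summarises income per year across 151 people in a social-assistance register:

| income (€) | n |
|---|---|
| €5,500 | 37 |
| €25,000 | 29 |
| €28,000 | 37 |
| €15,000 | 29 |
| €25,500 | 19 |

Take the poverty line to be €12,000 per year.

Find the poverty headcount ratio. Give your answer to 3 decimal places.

37 of the 151 people have income below €12,000.
H = 37/151 = 0.245.

0.245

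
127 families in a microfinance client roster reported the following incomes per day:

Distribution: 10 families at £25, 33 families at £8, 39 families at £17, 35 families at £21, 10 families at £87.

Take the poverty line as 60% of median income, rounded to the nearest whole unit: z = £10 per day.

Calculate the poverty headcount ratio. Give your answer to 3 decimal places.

33 of the 127 families have income below £10.
H = 33/127 = 0.260.

0.260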